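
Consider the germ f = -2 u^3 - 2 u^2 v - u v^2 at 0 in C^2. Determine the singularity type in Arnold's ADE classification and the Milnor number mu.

Type D_{4}, Milnor number mu = 4.

The Hessian of f at 0 has rank 0. Corank 2; j^3 = -u*(2*u^2 + 2*u*v + v^2) splits into three distinct lines over C (the quadratic factor has nonzero discriminant), so D_4.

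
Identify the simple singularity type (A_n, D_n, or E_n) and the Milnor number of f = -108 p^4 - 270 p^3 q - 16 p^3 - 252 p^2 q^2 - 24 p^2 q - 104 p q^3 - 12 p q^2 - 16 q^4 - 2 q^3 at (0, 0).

The Hessian of f at 0 has rank 0. Corank 2; j^3 = -2*(2*p + q)^3 is a perfect cube, so E-series; the 4-jet and mu = 7 give E_7.

Type E7, Milnor number mu = 7.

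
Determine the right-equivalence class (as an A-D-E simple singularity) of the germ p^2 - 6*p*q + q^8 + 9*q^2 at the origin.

A7

The Hessian of f at 0 is [[2, -6], [-6, 18]] with rank 1, so corank 1. A Groebner basis of the Jacobian ideal J(f) in C{p,q} is {q^7, p - 3*q}; counting standard monomials gives mu = 7. Corank 1: A-series; mu = 7 gives A_7.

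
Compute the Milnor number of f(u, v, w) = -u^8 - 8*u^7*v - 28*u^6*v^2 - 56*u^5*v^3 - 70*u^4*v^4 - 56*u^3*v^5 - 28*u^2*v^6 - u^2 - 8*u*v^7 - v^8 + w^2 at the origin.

The Hessian of f at 0 has rank 2. Corank 1: A-series; mu = 7 gives A_7.

7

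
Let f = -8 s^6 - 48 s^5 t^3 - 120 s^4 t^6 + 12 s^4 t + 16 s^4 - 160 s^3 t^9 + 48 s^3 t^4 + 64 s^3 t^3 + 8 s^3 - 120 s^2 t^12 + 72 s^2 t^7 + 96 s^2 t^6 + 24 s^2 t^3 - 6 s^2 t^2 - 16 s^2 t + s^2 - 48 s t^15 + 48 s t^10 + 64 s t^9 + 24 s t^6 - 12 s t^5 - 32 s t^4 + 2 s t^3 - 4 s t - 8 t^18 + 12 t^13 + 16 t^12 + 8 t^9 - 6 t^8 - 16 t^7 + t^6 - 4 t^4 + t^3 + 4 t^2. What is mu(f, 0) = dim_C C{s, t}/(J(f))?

2

The Hessian of f at 0 is [[2, -4], [-4, 8]] with rank 1, so corank 1. A Groebner basis of the Jacobian ideal J(f) in C{s,t} is {t^2, s - 2*t}; counting standard monomials gives mu = 2. Corank 1: A-series; mu = 2 gives A_2.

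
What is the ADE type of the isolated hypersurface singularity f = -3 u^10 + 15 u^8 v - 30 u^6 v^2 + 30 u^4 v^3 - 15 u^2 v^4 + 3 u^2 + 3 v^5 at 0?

The Hessian of f at 0 has rank 1. Corank 1: A-series; mu = 4 gives A_4.

A4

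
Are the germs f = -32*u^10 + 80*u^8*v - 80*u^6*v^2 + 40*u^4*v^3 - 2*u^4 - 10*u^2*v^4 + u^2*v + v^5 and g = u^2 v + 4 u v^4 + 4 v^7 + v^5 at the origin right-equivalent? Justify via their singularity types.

Yes.

The Hessian of f at 0 has rank 0. Corank 2; j^3 = u^2*v has shape L^2 M (L != M), so D-series; mu = 6 gives D_6. The Hessian of g at 0 has rank 0. Corank 2; j^3 = u^2*v has shape L^2 M (L != M), so D-series; mu = 6 gives D_6. Both have type D_6, hence right-equivalent.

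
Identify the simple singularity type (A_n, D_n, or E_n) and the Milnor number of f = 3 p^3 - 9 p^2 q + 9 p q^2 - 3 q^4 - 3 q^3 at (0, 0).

Type E_{6}, Milnor number mu = 6.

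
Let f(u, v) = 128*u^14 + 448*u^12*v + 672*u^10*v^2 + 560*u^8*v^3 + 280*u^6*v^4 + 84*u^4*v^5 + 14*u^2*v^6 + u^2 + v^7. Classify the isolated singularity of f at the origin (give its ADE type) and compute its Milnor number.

The Hessian of f at 0 has rank 1. Corank 1: A-series; mu = 6 gives A_6.

Type A_6, Milnor number mu = 6.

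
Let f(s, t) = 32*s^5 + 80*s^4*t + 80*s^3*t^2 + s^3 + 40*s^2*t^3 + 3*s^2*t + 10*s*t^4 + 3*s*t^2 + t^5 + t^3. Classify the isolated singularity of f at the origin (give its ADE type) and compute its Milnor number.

The Hessian of f at 0 has rank 0. Corank 2; j^3 = (s + t)^3 is a perfect cube, so E-series; the 5-jet and mu = 8 give E_8.

Type E_8, Milnor number mu = 8.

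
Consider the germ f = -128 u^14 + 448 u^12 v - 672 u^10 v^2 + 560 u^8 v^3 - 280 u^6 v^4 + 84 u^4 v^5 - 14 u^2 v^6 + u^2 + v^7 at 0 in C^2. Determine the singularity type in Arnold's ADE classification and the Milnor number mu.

Type A6, Milnor number mu = 6.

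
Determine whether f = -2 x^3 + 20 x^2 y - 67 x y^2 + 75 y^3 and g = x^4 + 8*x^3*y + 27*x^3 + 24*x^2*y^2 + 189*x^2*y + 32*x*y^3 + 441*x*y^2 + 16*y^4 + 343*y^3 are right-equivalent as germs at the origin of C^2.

No.

The Hessian of f at 0 is [[0, 0], [0, 0]] with rank 0, so corank 2. A Groebner basis of the Jacobian ideal J(f) in C{x,y} is {y^3, x^2 - 11*y^2/2, x*y - 5*y^2/2}; counting standard monomials gives mu = 4. Corank 2; j^3 = -(x - 3*y)*(2*x^2 - 14*x*y + 25*y^2) splits into three distinct lines over C (the quadratic factor has nonzero discriminant), so D_4. The Hessian of g at 0 is [[0, 0], [0, 0]] with rank 0, so corank 2. A Groebner basis of the Jacobian ideal J(g) in C{x,y} is {y^4, x*y^2 + 20*y^3/9, x^2 + 14*x*y/3 + 49*y^2/9}; counting standard monomials gives mu = 6. Corank 2; j^3 = (3*x + 7*y)^3 is a perfect cube, so E-series; the 4-jet and mu = 6 give E_6. f is D_4 but g is E_6, hence not right-equivalent.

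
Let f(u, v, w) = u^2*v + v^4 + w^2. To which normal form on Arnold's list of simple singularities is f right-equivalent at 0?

D_5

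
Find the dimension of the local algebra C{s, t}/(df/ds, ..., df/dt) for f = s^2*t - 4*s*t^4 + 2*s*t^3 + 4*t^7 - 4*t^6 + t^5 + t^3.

4

The Hessian of f at 0 has rank 0. Corank 2; j^3 = t*(s^2 + t^2) splits into three distinct lines over C (the quadratic factor has nonzero discriminant), so D_4.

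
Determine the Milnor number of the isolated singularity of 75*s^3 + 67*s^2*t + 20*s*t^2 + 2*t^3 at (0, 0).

The Hessian of f at 0 has rank 0. Corank 2; j^3 = (3*s + t)*(25*s^2 + 14*s*t + 2*t^2) splits into three distinct lines over C (the quadratic factor has nonzero discriminant), so D_4.

4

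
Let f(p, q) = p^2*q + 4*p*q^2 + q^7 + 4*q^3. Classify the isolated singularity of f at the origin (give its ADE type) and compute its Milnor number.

The Hessian of f at 0 is [[0, 0], [0, 0]] with rank 0, so corank 2. A Groebner basis of the Jacobian ideal J(f) in C{p,q} is {p^2/7 + q^6 - 4*q^2/7, p^3 + 8*q^3, p*q + 2*q^2}; counting standard monomials gives mu = 8. Corank 2; j^3 = q*(p + 2*q)^2 has shape L^2 M (L != M), so D-series; mu = 8 gives D_8.

Type D_{8}, Milnor number mu = 8.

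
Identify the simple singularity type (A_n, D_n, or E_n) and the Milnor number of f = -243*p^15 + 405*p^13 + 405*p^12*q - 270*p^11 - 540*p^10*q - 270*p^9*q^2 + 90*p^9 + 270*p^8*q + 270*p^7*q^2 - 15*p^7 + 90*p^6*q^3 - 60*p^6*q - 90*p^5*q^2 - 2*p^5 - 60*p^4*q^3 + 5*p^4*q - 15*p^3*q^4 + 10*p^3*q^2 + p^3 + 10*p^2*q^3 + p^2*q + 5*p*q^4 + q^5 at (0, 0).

The Hessian of f at 0 has rank 0. Corank 2; j^3 = p^2*(p + q) has shape L^2 M (L != M), so D-series; mu = 6 gives D_6.

Type D_6, Milnor number mu = 6.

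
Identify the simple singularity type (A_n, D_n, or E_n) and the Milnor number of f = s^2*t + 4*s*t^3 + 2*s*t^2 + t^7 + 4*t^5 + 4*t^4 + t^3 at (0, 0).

Type D_8, Milnor number mu = 8.

The Hessian of f at 0 has rank 0. Corank 2; j^3 = t*(s + t)^2 has shape L^2 M (L != M), so D-series; mu = 8 gives D_8.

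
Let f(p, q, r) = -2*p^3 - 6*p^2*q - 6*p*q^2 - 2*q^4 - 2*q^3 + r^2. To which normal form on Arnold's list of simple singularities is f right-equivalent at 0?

E_{6}

The Hessian of f at 0 has rank 1. Corank 2; j^3 = -2*(p + q)^3 is a perfect cube, so E-series; the 4-jet and mu = 6 give E_6.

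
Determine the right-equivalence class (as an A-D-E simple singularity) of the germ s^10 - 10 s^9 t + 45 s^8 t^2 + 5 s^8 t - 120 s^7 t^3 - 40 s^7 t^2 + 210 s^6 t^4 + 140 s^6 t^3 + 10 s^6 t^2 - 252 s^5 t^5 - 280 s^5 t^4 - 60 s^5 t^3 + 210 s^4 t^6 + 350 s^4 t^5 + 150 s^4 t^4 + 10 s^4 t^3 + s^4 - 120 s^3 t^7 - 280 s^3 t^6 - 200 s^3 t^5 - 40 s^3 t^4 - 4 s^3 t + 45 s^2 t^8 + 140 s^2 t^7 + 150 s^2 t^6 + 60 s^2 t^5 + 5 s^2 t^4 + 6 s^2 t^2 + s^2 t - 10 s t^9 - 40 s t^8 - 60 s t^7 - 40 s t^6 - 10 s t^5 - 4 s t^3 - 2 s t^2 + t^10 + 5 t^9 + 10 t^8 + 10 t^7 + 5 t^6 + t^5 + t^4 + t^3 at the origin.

The Hessian of f at 0 has rank 0. Corank 2; j^3 = t*(s - t)^2 has shape L^2 M (L != M), so D-series; mu = 6 gives D_6.

D_{6}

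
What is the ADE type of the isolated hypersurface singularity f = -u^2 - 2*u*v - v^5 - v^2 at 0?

A4

The Hessian of f at 0 has rank 1. Corank 1: A-series; mu = 4 gives A_4.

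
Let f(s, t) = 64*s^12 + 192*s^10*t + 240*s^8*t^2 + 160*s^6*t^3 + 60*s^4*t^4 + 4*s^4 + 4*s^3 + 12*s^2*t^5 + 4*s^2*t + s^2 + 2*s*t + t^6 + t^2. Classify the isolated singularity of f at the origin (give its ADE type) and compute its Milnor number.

The Hessian of f at 0 is [[2, 2], [2, 2]] with rank 1, so corank 1. A Groebner basis of the Jacobian ideal J(f) in C{s,t} is {s*t^2 - 3*s*t/2 + s/4 - t^2 + t/4, 5*s*t/2 - s/2 + t^3 + 3*t^2/2 - t/2, s^2 + s/2 + t/2}; counting standard monomials gives mu = 5. Corank 1: A-series; mu = 5 gives A_5.

Type A_{5}, Milnor number mu = 5.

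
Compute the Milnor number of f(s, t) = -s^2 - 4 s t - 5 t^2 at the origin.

The Hessian of f at 0 has rank 2. Corank 0: nondegenerate Morse point, so A_1.

1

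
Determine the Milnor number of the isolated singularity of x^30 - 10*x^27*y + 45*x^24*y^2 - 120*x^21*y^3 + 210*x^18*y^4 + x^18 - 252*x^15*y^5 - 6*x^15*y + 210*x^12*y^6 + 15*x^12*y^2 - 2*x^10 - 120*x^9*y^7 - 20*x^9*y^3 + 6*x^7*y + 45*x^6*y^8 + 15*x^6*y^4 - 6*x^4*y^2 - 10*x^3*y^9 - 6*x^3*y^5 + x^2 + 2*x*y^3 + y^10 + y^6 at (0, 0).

9

The Hessian of f at 0 has rank 1. Corank 1: A-series; mu = 9 gives A_9.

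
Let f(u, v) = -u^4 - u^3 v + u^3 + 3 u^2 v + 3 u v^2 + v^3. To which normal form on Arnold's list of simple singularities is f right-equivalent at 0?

The Hessian of f at 0 is [[0, 0], [0, 0]] with rank 0, so corank 2. A Groebner basis of the Jacobian ideal J(f) in C{u,v} is {3*u^2 + 6*u*v + v^4 + v^3 + 3*v^2, u^3 - 3*u^2 - 6*u*v - 3*v^2, u^2*v + 3*u^2 + 6*u*v + 3*v^2, -2*u^2 + u*v^2 - 4*u*v + v^3/3 - 2*v^2}; counting standard monomials gives mu = 7. Corank 2; j^3 = (u + v)^3 is a perfect cube, so E-series; the 4-jet and mu = 7 give E_7.

E_{7}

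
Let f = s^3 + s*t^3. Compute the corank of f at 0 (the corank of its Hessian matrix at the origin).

Hessian at 0 has rank 0.

2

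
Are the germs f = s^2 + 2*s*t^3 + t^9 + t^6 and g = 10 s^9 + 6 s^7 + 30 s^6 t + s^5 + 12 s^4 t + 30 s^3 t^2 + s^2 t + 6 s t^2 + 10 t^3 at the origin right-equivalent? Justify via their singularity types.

No.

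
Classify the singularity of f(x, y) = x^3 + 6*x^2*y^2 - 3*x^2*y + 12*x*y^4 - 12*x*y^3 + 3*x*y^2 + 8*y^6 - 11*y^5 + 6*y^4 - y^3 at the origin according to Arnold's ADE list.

The Hessian of f at 0 is [[0, 0], [0, 0]] with rank 0, so corank 2. A Groebner basis of the Jacobian ideal J(f) in C{x,y} is {y^4, x^3 - 3*x^2*y - 3*x^2/4 + 3*x*y/2 + 2*y^3 - 3*y^2/4, x^2/4 + x*y^2 - x*y/2 - y^3 + y^2/4}; counting standard monomials gives mu = 8. Corank 2; j^3 = (x - y)^3 is a perfect cube, so E-series; the 5-jet and mu = 8 give E_8.

E_{8}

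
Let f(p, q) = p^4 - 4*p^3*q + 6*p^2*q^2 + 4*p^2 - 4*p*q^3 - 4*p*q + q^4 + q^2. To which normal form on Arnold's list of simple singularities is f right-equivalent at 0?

The Hessian of f at 0 is [[8, -4], [-4, 2]] with rank 1, so corank 1. A Groebner basis of the Jacobian ideal J(f) in C{p,q} is {q^3, p - q/2}; counting standard monomials gives mu = 3. Corank 1: A-series; mu = 3 gives A_3.

A_3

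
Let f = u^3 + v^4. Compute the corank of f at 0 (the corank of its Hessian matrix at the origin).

2

Hessian at 0 has rank 0.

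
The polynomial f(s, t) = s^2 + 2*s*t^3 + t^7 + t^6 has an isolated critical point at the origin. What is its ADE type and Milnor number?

The Hessian of f at 0 has rank 1. Corank 1: A-series; mu = 6 gives A_6.

Type A_{6}, Milnor number mu = 6.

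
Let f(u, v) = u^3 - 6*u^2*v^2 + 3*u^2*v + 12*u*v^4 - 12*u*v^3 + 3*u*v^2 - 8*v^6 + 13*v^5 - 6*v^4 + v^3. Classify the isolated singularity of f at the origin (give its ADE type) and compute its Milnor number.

Type E8, Milnor number mu = 8.

The Hessian of f at 0 has rank 0. Corank 2; j^3 = (u + v)^3 is a perfect cube, so E-series; the 5-jet and mu = 8 give E_8.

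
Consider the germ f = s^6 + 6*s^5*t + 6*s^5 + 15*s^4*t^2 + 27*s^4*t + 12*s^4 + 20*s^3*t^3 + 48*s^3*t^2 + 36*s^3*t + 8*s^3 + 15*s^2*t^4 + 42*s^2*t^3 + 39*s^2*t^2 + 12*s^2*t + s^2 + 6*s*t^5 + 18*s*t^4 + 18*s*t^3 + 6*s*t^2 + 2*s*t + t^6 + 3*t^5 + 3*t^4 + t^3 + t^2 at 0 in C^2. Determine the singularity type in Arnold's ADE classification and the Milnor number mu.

Type A_2, Milnor number mu = 2.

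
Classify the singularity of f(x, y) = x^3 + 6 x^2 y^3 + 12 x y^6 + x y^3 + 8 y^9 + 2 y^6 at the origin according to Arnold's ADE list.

E_{7}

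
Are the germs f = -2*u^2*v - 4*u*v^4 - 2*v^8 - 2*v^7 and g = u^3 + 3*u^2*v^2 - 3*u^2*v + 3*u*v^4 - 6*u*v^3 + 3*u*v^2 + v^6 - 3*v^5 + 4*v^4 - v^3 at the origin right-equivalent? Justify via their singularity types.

No.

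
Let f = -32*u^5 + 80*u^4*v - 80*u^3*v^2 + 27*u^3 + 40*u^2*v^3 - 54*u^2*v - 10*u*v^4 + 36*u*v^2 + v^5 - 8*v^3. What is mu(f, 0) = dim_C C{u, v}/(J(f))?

8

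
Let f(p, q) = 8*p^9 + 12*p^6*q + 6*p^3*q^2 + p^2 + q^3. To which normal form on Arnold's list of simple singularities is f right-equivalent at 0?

A_2

The Hessian of f at 0 is [[2, 0], [0, 0]] with rank 1, so corank 1. A Groebner basis of the Jacobian ideal J(f) in C{p,q} is {q^2, p}; counting standard monomials gives mu = 2. Corank 1: A-series; mu = 2 gives A_2.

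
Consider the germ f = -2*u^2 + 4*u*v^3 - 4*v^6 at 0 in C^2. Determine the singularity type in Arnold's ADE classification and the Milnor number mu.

The Hessian of f at 0 has rank 1. Corank 1: A-series; mu = 5 gives A_5.

Type A_5, Milnor number mu = 5.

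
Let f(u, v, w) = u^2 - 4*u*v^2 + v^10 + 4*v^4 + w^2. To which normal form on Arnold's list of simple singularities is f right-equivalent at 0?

The Hessian of f at 0 is [[2, 0, 0], [0, 0, 0], [0, 0, 2]] with rank 2, so corank 1. A Groebner basis of the Jacobian ideal J(f) in C{u,v,w} is {u^5, u^4*v, -u/2 + v^2, w}; counting standard monomials gives mu = 9. Corank 1: A-series; mu = 9 gives A_9.

A9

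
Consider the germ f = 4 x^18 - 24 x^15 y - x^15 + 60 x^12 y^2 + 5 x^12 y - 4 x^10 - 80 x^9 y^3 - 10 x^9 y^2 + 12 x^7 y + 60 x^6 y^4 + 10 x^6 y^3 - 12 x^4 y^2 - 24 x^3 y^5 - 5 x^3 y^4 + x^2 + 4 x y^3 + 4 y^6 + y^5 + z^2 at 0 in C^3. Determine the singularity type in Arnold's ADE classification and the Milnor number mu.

Type A4, Milnor number mu = 4.

The Hessian of f at 0 has rank 2. Corank 1: A-series; mu = 4 gives A_4.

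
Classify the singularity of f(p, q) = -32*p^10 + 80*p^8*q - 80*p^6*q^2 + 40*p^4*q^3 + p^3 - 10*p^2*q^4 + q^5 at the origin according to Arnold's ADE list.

The Hessian of f at 0 has rank 0. Corank 2; j^3 = p^3 is a perfect cube, so E-series; the 5-jet and mu = 8 give E_8.

E_{8}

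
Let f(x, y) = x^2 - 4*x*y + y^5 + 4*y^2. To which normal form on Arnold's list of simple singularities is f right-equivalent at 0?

A4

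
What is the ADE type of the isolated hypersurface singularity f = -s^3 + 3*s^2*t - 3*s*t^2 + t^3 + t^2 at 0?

The Hessian of f at 0 is [[0, 0], [0, 2]] with rank 1, so corank 1. A Groebner basis of the Jacobian ideal J(f) in C{s,t} is {s^2, t}; counting standard monomials gives mu = 2. Corank 1: A-series; mu = 2 gives A_2.

A2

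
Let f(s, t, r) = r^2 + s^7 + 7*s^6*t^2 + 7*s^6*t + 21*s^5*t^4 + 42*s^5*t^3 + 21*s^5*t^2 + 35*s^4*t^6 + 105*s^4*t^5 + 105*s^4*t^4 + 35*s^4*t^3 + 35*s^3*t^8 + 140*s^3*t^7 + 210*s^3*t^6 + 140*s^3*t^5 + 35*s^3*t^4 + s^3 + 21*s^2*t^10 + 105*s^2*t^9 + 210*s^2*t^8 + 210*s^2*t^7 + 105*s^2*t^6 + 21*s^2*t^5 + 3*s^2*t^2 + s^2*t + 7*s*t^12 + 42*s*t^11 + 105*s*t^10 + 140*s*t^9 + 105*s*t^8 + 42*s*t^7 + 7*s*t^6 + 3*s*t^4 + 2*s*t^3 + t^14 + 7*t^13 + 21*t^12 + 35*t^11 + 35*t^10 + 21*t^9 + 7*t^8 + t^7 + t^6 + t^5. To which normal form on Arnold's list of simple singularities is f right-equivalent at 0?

D8

The Hessian of f at 0 is [[0, 0, 0], [0, 0, 0], [0, 0, 2]] with rank 1, so corank 2. A Groebner basis of the Jacobian ideal J(f) in C{s,t,r} is {-s^2 - s*t + t^4 - t^3, s^3 + s*t/7 + t^3/7, s^2 + s*t^2 + s*t + t^3, r}; counting standard monomials gives mu = 8. Corank 2; j^3 = s^2*(s + t) has shape L^2 M (L != M), so D-series; mu = 8 gives D_8.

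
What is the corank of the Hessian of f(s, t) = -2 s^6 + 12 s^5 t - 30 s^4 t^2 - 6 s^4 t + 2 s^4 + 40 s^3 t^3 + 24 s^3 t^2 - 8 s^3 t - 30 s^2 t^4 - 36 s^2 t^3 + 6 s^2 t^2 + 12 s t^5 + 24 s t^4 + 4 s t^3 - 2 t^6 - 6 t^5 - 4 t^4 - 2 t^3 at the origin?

2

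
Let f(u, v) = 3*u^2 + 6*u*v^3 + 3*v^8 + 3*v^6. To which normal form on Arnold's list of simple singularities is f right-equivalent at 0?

A_7

The Hessian of f at 0 has rank 1. Corank 1: A-series; mu = 7 gives A_7.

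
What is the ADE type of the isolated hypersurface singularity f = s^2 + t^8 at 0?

A7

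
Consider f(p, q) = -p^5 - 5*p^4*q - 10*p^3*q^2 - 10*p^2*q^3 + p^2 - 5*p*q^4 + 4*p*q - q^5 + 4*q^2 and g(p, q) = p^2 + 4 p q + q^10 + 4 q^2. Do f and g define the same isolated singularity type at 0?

No.

The Hessian of f at 0 is [[2, 4], [4, 8]] with rank 1, so corank 1. A Groebner basis of the Jacobian ideal J(f) in C{p,q} is {q^4, p + 2*q}; counting standard monomials gives mu = 4. Corank 1: A-series; mu = 4 gives A_4. The Hessian of g at 0 is [[2, 4], [4, 8]] with rank 1, so corank 1. A Groebner basis of the Jacobian ideal J(g) in C{p,q} is {q^9, p + 2*q}; counting standard monomials gives mu = 9. Corank 1: A-series; mu = 9 gives A_9. f is A_4 but g is A_9, hence not right-equivalent.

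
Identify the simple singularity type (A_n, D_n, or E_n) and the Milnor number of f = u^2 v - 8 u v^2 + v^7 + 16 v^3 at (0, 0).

The Hessian of f at 0 has rank 0. Corank 2; j^3 = v*(u - 4*v)^2 has shape L^2 M (L != M), so D-series; mu = 8 gives D_8.

Type D_8, Milnor number mu = 8.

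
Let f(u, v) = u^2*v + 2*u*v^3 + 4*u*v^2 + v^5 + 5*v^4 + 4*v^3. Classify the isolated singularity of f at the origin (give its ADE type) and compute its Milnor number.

Type D_5, Milnor number mu = 5.

The Hessian of f at 0 is [[0, 0], [0, 0]] with rank 0, so corank 2. A Groebner basis of the Jacobian ideal J(f) in C{u,v} is {u*v^2 - 2*u*v - 4*v^2, u*v + v^3 + 2*v^2, u^2 - 4*v^2}; counting standard monomials gives mu = 5. Corank 2; j^3 = v*(u + 2*v)^2 has shape L^2 M (L != M), so D-series; mu = 5 gives D_5.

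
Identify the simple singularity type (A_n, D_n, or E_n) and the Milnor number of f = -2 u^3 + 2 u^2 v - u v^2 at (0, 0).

Type D4, Milnor number mu = 4.

The Hessian of f at 0 has rank 0. Corank 2; j^3 = -u*(2*u^2 - 2*u*v + v^2) splits into three distinct lines over C (the quadratic factor has nonzero discriminant), so D_4.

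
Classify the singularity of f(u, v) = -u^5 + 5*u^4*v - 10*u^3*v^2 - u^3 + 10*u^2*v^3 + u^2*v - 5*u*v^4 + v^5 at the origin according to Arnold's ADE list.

The Hessian of f at 0 has rank 0. Corank 2; j^3 = -u^2*(u - v) has shape L^2 M (L != M), so D-series; mu = 6 gives D_6.

D6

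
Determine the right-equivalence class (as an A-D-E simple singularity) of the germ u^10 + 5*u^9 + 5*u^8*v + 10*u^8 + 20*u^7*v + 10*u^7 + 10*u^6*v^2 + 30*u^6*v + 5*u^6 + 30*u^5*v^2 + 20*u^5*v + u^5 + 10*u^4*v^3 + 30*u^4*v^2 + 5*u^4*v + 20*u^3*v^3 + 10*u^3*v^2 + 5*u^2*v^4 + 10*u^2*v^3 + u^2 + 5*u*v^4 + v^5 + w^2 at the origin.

A4

The Hessian of f at 0 has rank 2. Corank 1: A-series; mu = 4 gives A_4.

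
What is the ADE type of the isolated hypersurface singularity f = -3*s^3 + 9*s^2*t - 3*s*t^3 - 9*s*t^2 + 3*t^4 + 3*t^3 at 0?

The Hessian of f at 0 has rank 0. Corank 2; j^3 = -3*(s - t)^3 is a perfect cube, so E-series; the 4-jet and mu = 7 give E_7.

E_{7}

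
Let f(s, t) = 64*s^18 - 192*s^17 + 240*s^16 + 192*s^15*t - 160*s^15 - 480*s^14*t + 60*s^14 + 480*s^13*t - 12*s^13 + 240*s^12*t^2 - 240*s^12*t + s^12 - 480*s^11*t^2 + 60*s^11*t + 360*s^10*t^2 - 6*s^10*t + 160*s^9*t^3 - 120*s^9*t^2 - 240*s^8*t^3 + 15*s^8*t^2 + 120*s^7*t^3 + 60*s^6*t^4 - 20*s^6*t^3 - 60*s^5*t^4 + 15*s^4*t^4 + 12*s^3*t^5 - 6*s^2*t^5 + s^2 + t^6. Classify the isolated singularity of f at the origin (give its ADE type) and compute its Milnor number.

Type A_{5}, Milnor number mu = 5.

The Hessian of f at 0 has rank 1. Corank 1: A-series; mu = 5 gives A_5.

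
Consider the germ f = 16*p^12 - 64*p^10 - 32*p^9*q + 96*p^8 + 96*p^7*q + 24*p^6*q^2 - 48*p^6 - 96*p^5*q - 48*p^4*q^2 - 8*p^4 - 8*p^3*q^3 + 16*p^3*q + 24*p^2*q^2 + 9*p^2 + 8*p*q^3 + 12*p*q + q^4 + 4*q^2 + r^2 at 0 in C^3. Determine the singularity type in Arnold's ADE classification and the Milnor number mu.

The Hessian of f at 0 has rank 2. Corank 1: A-series; mu = 3 gives A_3.

Type A3, Milnor number mu = 3.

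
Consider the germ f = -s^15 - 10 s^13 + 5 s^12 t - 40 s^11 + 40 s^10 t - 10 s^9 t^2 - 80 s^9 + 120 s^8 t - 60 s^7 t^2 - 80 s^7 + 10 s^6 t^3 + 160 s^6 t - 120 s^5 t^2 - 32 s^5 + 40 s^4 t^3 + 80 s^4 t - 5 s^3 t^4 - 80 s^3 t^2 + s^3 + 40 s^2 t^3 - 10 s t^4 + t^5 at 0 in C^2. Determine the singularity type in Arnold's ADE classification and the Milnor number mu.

Type E_{8}, Milnor number mu = 8.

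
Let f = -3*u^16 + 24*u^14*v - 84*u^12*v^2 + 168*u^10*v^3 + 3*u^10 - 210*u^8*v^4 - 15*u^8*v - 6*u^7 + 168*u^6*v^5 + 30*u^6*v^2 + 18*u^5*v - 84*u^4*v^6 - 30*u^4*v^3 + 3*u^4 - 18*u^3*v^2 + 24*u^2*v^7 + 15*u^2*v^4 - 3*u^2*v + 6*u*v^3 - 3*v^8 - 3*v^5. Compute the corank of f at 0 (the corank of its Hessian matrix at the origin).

2

Hessian at 0 has rank 0.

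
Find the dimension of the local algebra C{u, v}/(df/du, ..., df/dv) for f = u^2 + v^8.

The Hessian of f at 0 is [[2, 0], [0, 0]] with rank 1, so corank 1. A Groebner basis of the Jacobian ideal J(f) in C{u,v} is {v^7, u}; counting standard monomials gives mu = 7. Corank 1: A-series; mu = 7 gives A_7.

7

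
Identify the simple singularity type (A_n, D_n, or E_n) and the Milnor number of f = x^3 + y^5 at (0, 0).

The Hessian of f at 0 is [[0, 0], [0, 0]] with rank 0, so corank 2. A Groebner basis of the Jacobian ideal J(f) in C{x,y} is {y^4, x^2}; counting standard monomials gives mu = 8. Corank 2; j^3 = x^3 is a perfect cube, so E-series; the 5-jet and mu = 8 give E_8.

Type E_8, Milnor number mu = 8.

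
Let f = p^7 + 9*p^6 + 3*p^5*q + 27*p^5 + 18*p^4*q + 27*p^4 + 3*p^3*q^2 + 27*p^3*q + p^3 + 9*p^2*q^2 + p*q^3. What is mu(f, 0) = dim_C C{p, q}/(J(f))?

7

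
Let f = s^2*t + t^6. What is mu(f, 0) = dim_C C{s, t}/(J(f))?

7

The Hessian of f at 0 is [[0, 0], [0, 0]] with rank 0, so corank 2. A Groebner basis of the Jacobian ideal J(f) in C{s,t} is {s^2/6 + t^5, s^3, s*t}; counting standard monomials gives mu = 7. Corank 2; j^3 = s^2*t has shape L^2 M (L != M), so D-series; mu = 7 gives D_7.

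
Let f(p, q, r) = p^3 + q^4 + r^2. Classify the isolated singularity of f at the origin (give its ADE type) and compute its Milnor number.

Type E_6, Milnor number mu = 6.

The Hessian of f at 0 has rank 1. Corank 2; j^3 = p^3 is a perfect cube, so E-series; the 4-jet and mu = 6 give E_6.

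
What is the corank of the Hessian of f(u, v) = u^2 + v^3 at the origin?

1

The Hessian at 0 is [[2, 0], [0, 0]] of rank 1; hence corank 1.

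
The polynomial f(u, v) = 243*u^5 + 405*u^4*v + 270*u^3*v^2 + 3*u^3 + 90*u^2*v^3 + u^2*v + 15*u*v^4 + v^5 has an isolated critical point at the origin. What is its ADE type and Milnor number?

Type D6, Milnor number mu = 6.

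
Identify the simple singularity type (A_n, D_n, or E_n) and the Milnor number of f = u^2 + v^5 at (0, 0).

Type A_4, Milnor number mu = 4.

The Hessian of f at 0 has rank 1. Corank 1: A-series; mu = 4 gives A_4.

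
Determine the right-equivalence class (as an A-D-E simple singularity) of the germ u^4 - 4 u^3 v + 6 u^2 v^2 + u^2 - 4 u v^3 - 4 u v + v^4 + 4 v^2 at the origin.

The Hessian of f at 0 is [[2, -4], [-4, 8]] with rank 1, so corank 1. A Groebner basis of the Jacobian ideal J(f) in C{u,v} is {v^3, u - 2*v}; counting standard monomials gives mu = 3. Corank 1: A-series; mu = 3 gives A_3.

A_3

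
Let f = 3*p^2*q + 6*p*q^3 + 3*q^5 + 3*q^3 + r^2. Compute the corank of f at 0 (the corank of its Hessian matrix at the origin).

Hessian at 0 has rank 1.

2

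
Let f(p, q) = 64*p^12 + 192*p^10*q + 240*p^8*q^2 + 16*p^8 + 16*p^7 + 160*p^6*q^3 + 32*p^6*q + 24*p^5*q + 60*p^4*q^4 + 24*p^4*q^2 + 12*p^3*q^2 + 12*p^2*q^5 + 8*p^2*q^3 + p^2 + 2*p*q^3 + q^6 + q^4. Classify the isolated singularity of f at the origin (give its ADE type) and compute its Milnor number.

The Hessian of f at 0 has rank 1. Corank 1: A-series; mu = 3 gives A_3.

Type A3, Milnor number mu = 3.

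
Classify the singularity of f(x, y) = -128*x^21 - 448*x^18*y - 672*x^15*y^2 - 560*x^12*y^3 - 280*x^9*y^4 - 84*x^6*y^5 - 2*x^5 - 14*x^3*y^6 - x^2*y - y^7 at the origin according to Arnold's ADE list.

The Hessian of f at 0 has rank 0. Corank 2; j^3 = -x^2*y has shape L^2 M (L != M), so D-series; mu = 8 gives D_8.

D_{8}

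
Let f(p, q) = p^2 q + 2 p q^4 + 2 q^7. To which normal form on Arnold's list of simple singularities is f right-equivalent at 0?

D_{8}

The Hessian of f at 0 is [[0, 0], [0, 0]] with rank 0, so corank 2. A Groebner basis of the Jacobian ideal J(f) in C{p,q} is {-p^2/6 + p*q^3, p*q + q^4, p^3, p^2*q}; counting standard monomials gives mu = 8. Corank 2; j^3 = p^2*q has shape L^2 M (L != M), so D-series; mu = 8 gives D_8.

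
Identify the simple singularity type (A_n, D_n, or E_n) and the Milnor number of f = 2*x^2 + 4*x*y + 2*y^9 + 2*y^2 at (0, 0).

Type A_8, Milnor number mu = 8.

The Hessian of f at 0 has rank 1. Corank 1: A-series; mu = 8 gives A_8.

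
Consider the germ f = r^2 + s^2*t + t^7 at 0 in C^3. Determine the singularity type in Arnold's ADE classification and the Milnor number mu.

Type D8, Milnor number mu = 8.

The Hessian of f at 0 has rank 1. Corank 2; j^3 = s^2*t has shape L^2 M (L != M), so D-series; mu = 8 gives D_8.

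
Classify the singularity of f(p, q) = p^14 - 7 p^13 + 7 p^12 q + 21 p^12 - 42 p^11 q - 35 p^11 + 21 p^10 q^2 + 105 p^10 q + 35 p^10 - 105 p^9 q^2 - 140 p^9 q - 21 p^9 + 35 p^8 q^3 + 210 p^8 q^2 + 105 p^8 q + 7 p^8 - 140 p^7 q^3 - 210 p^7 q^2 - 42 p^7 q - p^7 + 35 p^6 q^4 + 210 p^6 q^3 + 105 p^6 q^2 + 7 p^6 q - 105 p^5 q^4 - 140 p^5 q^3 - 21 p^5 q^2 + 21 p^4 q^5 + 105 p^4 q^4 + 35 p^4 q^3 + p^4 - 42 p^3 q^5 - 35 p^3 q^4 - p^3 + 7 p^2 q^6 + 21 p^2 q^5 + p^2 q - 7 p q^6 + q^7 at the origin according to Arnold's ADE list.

The Hessian of f at 0 has rank 0. Corank 2; j^3 = -p^2*(p - q) has shape L^2 M (L != M), so D-series; mu = 8 gives D_8.

D8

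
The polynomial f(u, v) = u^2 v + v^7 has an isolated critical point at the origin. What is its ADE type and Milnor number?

Type D_8, Milnor number mu = 8.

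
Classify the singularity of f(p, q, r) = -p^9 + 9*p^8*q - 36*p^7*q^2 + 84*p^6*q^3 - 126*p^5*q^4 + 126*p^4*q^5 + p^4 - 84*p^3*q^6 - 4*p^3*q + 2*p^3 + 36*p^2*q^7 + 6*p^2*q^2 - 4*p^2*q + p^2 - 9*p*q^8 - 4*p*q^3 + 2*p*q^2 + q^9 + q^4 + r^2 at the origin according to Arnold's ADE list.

A_8

The Hessian of f at 0 has rank 2. Corank 1: A-series; mu = 8 gives A_8.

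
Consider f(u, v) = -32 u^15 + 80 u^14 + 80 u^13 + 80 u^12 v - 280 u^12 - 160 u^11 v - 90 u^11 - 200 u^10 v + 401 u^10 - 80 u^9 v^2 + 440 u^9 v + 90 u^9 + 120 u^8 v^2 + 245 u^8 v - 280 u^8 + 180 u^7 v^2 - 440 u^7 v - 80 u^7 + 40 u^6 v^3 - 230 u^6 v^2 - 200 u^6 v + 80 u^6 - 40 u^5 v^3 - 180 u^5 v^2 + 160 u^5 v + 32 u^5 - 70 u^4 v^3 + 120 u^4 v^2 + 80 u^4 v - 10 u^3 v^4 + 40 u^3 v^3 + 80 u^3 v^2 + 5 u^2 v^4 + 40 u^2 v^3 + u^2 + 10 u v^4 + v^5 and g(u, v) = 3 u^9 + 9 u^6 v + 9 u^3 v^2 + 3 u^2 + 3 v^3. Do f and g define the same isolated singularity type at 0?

No.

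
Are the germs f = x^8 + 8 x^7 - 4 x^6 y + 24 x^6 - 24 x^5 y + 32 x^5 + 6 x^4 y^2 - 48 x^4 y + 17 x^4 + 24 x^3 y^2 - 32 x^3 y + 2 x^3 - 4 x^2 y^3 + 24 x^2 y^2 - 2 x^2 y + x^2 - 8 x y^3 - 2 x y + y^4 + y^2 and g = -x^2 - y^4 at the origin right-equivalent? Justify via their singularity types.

The Hessian of f at 0 has rank 1. Corank 1: A-series; mu = 3 gives A_3. The Hessian of g at 0 has rank 1. Corank 1: A-series; mu = 3 gives A_3. Both have type A_3, hence right-equivalent.

Yes.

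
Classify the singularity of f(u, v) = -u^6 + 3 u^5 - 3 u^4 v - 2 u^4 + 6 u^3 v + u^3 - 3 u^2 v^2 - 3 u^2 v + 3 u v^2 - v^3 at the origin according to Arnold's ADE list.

E_6

The Hessian of f at 0 is [[0, 0], [0, 0]] with rank 0, so corank 2. A Groebner basis of the Jacobian ideal J(f) in C{u,v} is {u^3, u^2*v + u^2/2 - u*v + v^2/2, u^2 + u*v^2 - 2*u*v + v^2, 3*u^2/2 - 3*u*v + v^3 + 3*v^2/2}; counting standard monomials gives mu = 6. Corank 2; j^3 = (u - v)^3 is a perfect cube, so E-series; the 4-jet and mu = 6 give E_6.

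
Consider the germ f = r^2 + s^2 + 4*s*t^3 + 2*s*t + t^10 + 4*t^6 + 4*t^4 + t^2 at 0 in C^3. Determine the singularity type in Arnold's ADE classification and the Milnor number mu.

Type A_9, Milnor number mu = 9.

The Hessian of f at 0 has rank 2. Corank 1: A-series; mu = 9 gives A_9.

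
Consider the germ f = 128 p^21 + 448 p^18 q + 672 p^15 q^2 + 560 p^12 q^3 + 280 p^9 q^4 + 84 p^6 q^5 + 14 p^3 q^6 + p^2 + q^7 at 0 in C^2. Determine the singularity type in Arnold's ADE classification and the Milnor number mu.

Type A6, Milnor number mu = 6.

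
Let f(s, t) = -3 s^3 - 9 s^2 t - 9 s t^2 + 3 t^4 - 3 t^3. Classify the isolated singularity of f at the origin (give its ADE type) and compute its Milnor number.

The Hessian of f at 0 is [[0, 0], [0, 0]] with rank 0, so corank 2. A Groebner basis of the Jacobian ideal J(f) in C{s,t} is {t^3, s^2 + 2*s*t + t^2}; counting standard monomials gives mu = 6. Corank 2; j^3 = -3*(s + t)^3 is a perfect cube, so E-series; the 4-jet and mu = 6 give E_6.

Type E_6, Milnor number mu = 6.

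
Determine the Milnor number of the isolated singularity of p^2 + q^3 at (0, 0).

2

The Hessian of f at 0 has rank 1. Corank 1: A-series; mu = 2 gives A_2.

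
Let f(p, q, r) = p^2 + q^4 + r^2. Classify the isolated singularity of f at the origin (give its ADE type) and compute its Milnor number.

Type A_{3}, Milnor number mu = 3.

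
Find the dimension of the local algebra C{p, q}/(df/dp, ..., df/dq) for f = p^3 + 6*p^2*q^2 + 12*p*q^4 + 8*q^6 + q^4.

6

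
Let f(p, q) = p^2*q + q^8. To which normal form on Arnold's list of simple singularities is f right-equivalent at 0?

The Hessian of f at 0 is [[0, 0], [0, 0]] with rank 0, so corank 2. A Groebner basis of the Jacobian ideal J(f) in C{p,q} is {p^2/8 + q^7, p^3, p*q}; counting standard monomials gives mu = 9. Corank 2; j^3 = p^2*q has shape L^2 M (L != M), so D-series; mu = 9 gives D_9.

D_9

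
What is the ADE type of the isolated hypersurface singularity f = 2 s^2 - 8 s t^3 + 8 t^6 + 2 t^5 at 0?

A_{4}

The Hessian of f at 0 has rank 1. Corank 1: A-series; mu = 4 gives A_4.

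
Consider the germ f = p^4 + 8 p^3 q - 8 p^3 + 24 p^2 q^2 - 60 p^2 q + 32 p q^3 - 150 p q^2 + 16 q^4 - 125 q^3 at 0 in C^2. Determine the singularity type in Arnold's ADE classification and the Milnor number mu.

Type E_{6}, Milnor number mu = 6.

The Hessian of f at 0 has rank 0. Corank 2; j^3 = -(2*p + 5*q)^3 is a perfect cube, so E-series; the 4-jet and mu = 6 give E_6.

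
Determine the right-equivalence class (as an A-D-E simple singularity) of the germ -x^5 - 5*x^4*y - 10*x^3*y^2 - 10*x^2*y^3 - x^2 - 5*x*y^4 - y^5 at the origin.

The Hessian of f at 0 has rank 1. Corank 1: A-series; mu = 4 gives A_4.

A4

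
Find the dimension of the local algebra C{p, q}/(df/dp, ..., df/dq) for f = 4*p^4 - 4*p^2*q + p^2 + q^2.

The Hessian of f at 0 is [[2, 0], [0, 2]] with rank 2, so corank 0. A Groebner basis of the Jacobian ideal J(f) in C{p,q} is {p, q}; counting standard monomials gives mu = 1. Corank 0: nondegenerate Morse point, so A_1.

1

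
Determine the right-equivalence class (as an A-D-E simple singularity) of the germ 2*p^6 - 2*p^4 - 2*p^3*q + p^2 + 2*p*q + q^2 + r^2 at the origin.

A5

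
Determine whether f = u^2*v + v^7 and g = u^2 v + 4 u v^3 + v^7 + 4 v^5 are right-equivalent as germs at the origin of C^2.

The Hessian of f at 0 is [[0, 0], [0, 0]] with rank 0, so corank 2. A Groebner basis of the Jacobian ideal J(f) in C{u,v} is {u^2/7 + v^6, u^3, u*v}; counting standard monomials gives mu = 8. Corank 2; j^3 = u^2*v has shape L^2 M (L != M), so D-series; mu = 8 gives D_8. The Hessian of g at 0 is [[0, 0], [0, 0]] with rank 0, so corank 2. A Groebner basis of the Jacobian ideal J(g) in C{u,v} is {u^2*v^2 + 4*u^2/7 + 8*u*v^2/7, u^3 - 8*u^2/7 - 16*u*v^2/7, u*v/2 + v^3}; counting standard monomials gives mu = 8. Corank 2; j^3 = u^2*v has shape L^2 M (L != M), so D-series; mu = 8 gives D_8. Both have type D_8, hence right-equivalent.

Yes.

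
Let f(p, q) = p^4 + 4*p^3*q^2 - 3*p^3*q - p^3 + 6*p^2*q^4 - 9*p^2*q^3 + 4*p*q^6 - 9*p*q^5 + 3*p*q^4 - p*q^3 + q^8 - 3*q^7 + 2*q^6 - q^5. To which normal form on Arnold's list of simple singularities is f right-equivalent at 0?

E_{7}

The Hessian of f at 0 is [[0, 0], [0, 0]] with rank 0, so corank 2. A Groebner basis of the Jacobian ideal J(f) in C{p,q} is {-p^2/2 + q^4 - q^3/6, p^3, p^2*q + p^2/6 + q^3/18, 5*p^2/6 + p*q^2 + 5*q^3/18}; counting standard monomials gives mu = 7. Corank 2; j^3 = -p^3 is a perfect cube, so E-series; the 4-jet and mu = 7 give E_7.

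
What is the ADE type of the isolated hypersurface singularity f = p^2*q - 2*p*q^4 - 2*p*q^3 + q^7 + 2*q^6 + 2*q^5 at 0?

D_{6}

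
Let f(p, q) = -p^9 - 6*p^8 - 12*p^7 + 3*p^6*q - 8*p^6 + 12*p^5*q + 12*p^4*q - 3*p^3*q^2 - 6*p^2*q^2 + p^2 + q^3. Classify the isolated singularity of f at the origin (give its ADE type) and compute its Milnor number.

Type A2, Milnor number mu = 2.

The Hessian of f at 0 has rank 1. Corank 1: A-series; mu = 2 gives A_2.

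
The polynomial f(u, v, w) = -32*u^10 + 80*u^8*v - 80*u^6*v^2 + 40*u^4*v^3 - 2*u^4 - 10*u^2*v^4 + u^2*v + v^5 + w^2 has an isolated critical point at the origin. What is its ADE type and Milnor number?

The Hessian of f at 0 has rank 1. Corank 2; j^3 = u^2*v has shape L^2 M (L != M), so D-series; mu = 6 gives D_6.

Type D_6, Milnor number mu = 6.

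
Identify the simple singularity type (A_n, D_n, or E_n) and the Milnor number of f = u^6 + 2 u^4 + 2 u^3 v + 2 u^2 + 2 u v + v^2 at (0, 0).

The Hessian of f at 0 has rank 2. Corank 0: nondegenerate Morse point, so A_1.

Type A_1, Milnor number mu = 1.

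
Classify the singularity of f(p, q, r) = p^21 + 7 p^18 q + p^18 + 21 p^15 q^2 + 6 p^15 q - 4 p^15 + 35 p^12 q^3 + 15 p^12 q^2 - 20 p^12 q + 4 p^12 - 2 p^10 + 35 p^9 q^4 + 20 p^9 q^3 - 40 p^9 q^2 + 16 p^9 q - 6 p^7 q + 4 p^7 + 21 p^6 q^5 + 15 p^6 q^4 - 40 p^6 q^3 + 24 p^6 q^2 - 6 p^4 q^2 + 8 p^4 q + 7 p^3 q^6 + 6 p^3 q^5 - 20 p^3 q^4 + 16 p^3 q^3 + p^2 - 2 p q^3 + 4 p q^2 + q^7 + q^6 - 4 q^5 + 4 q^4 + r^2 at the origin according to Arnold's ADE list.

The Hessian of f at 0 is [[2, 0, 0], [0, 0, 0], [0, 0, 2]] with rank 2, so corank 1. A Groebner basis of the Jacobian ideal J(f) in C{p,q,r} is {p^3, p^2*q + p^2 - 4*p*q - 8*p - 16*q^2, p^2/4 + p*q^2 + p*q + 2*p + 4*q^2, -p + q^3 - 2*q^2, r}; counting standard monomials gives mu = 6. Corank 1: A-series; mu = 6 gives A_6.

A_6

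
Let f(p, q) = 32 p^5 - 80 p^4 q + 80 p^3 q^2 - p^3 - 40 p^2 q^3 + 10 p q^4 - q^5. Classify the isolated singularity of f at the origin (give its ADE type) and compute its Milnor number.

Type E_8, Milnor number mu = 8.

The Hessian of f at 0 is [[0, 0], [0, 0]] with rank 0, so corank 2. A Groebner basis of the Jacobian ideal J(f) in C{p,q} is {q^5, p*q^3 - q^4/8, p^2}; counting standard monomials gives mu = 8. Corank 2; j^3 = -p^3 is a perfect cube, so E-series; the 5-jet and mu = 8 give E_8.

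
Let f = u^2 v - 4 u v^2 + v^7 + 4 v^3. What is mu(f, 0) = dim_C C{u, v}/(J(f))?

8

The Hessian of f at 0 has rank 0. Corank 2; j^3 = v*(u - 2*v)^2 has shape L^2 M (L != M), so D-series; mu = 8 gives D_8.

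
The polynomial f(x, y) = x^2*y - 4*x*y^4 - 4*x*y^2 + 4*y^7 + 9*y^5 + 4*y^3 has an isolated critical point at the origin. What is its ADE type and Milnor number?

The Hessian of f at 0 has rank 0. Corank 2; j^3 = y*(x - 2*y)^2 has shape L^2 M (L != M), so D-series; mu = 6 gives D_6.

Type D6, Milnor number mu = 6.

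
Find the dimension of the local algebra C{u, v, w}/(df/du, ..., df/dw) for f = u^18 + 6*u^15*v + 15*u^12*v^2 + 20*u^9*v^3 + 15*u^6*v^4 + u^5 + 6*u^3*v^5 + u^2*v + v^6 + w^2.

7

The Hessian of f at 0 has rank 1. Corank 2; j^3 = u^2*v has shape L^2 M (L != M), so D-series; mu = 7 gives D_7.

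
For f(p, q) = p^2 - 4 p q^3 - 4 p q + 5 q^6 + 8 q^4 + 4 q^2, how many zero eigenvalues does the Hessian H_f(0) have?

1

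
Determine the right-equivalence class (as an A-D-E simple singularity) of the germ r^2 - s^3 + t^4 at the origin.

E6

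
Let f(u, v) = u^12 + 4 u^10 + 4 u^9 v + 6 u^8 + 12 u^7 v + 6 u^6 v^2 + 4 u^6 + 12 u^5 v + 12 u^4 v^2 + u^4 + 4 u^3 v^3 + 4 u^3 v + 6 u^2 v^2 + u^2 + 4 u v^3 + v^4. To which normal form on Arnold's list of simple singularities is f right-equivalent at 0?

A_3

The Hessian of f at 0 has rank 1. Corank 1: A-series; mu = 3 gives A_3.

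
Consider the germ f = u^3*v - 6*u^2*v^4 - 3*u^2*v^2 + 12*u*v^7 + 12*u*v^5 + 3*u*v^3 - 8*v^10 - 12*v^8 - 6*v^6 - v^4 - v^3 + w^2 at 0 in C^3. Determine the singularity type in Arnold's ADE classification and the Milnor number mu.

The Hessian of f at 0 is [[0, 0, 0], [0, 0, 0], [0, 0, 2]] with rank 1, so corank 2. A Groebner basis of the Jacobian ideal J(f) in C{u,v,w} is {u^3 - 3*u*v^2 - 3*v^2, u^2*v - 2*u*v^2, v^3, w}; counting standard monomials gives mu = 7. Corank 2; j^3 = -v^3 is a perfect cube, so E-series; the 4-jet and mu = 7 give E_7.

Type E_7, Milnor number mu = 7.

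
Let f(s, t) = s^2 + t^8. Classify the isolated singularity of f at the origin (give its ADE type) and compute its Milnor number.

The Hessian of f at 0 is [[2, 0], [0, 0]] with rank 1, so corank 1. A Groebner basis of the Jacobian ideal J(f) in C{s,t} is {t^7, s}; counting standard monomials gives mu = 7. Corank 1: A-series; mu = 7 gives A_7.

Type A_7, Milnor number mu = 7.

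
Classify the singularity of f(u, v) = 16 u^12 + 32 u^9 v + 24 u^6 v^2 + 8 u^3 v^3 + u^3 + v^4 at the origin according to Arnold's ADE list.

The Hessian of f at 0 has rank 0. Corank 2; j^3 = u^3 is a perfect cube, so E-series; the 4-jet and mu = 6 give E_6.

E6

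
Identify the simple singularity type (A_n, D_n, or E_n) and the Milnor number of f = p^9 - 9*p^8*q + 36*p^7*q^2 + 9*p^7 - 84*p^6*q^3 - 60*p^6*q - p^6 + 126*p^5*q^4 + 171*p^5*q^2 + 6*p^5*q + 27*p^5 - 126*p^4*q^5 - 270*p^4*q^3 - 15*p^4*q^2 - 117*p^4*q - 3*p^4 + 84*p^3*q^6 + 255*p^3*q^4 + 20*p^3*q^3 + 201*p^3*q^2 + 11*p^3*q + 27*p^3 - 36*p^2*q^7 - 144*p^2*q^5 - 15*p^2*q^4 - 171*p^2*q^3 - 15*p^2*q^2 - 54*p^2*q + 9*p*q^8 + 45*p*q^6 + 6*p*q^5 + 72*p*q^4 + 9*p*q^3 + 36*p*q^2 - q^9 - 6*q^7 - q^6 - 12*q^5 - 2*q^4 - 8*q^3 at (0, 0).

Type E7, Milnor number mu = 7.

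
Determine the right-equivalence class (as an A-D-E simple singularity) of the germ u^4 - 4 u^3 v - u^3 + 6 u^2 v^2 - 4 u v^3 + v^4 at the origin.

The Hessian of f at 0 is [[0, 0], [0, 0]] with rank 0, so corank 2. A Groebner basis of the Jacobian ideal J(f) in C{u,v} is {v^4, u*v^2 - v^3/3, u^2}; counting standard monomials gives mu = 6. Corank 2; j^3 = -u^3 is a perfect cube, so E-series; the 4-jet and mu = 6 give E_6.

E_{6}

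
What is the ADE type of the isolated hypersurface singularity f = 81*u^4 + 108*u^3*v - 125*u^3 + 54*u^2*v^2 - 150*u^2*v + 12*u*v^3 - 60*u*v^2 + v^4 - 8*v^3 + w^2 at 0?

The Hessian of f at 0 is [[0, 0, 0], [0, 0, 0], [0, 0, 2]] with rank 1, so corank 2. A Groebner basis of the Jacobian ideal J(f) in C{u,v,w} is {v^4, u*v^2 + 17*v^3/45, u^2 + 4*u*v/5 + 4*v^2/25, w}; counting standard monomials gives mu = 6. Corank 2; j^3 = -(5*u + 2*v)^3 is a perfect cube, so E-series; the 4-jet and mu = 6 give E_6.

E6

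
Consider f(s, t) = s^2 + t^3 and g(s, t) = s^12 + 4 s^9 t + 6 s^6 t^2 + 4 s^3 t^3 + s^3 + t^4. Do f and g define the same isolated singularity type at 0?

No.

The Hessian of f at 0 has rank 1. Corank 1: A-series; mu = 2 gives A_2. The Hessian of g at 0 has rank 0. Corank 2; j^3 = s^3 is a perfect cube, so E-series; the 4-jet and mu = 6 give E_6. f is A_2 but g is E_6, hence not right-equivalent.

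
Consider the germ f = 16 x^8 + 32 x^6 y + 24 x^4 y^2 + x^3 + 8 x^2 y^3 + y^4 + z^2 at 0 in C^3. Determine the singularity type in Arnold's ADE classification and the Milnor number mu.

Type E6, Milnor number mu = 6.

The Hessian of f at 0 has rank 1. Corank 2; j^3 = x^3 is a perfect cube, so E-series; the 4-jet and mu = 6 give E_6.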